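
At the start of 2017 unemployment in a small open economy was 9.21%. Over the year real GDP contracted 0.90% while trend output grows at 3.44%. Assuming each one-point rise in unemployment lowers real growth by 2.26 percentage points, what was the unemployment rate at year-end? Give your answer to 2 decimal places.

Growth-rate Okun's law: g_Y = g_Y* - β × Δu, so Δu = (g_Y* - g_Y)/β.
Δu = (3.44 + 0.9)/2.26 = 4.34/2.26 = 1.92 percentage points.
Year-end unemployment = 9.21 + 1.92 = 11.13%.

11.13%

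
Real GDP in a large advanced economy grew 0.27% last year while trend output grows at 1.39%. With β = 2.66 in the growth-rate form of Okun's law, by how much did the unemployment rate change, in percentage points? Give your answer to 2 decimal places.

Growth-rate Okun's law: g_Y = g_Y* - β × Δu, so Δu = (g_Y* - g_Y)/β.
Δu = (1.39 - 0.27)/2.66 = 1.12/2.66 = 0.42 percentage points.

0.42 percentage points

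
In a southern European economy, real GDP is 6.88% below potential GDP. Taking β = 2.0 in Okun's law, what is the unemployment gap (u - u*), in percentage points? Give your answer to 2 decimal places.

3.44 percentage points

Okun's law: output gap = -β × (u - u*), so u - u* = -(output gap)/β.
u - u* = -(-6.88)/2.0 = 3.44 percentage points.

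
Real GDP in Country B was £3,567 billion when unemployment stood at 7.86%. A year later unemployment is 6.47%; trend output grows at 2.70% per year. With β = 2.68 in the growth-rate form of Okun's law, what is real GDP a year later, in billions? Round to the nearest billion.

Δu = 6.47 - 7.86 = -1.39 points.
Okun's law (growth form): g_Y = g_Y* - β × Δu = 2.70 - 2.68 × (-1.39) = 2.7 + 3.7252 = 6.4252%.
Real GDP in the next year = 3567 × (1 + 6.4252/100) = 3567 × 1.064252 ≈ 3796 billion.

£3,796 billion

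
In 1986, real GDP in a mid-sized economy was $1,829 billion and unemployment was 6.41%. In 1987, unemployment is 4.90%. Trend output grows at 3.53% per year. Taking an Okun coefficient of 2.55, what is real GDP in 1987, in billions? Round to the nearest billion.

$1,964 billion

Δu = 4.9 - 6.41 = -1.51 points.
Okun's law (growth form): g_Y = g_Y* - β × Δu = 3.53 - 2.55 × (-1.51) = 3.53 + 3.8505 = 7.3805%.
Real GDP in the next year = 1829 × (1 + 7.3805/100) = 1829 × 1.073805 ≈ 1964 billion.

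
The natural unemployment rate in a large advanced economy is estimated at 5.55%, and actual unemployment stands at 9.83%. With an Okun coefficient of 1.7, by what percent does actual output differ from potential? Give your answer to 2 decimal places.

The unemployment gap is 9.83 - 5.55 = 4.28 percentage points.
Okun's law gives an output gap of -1.7 × 4.28 = -7.276%, i.e. 7.28% below potential.

-7.28%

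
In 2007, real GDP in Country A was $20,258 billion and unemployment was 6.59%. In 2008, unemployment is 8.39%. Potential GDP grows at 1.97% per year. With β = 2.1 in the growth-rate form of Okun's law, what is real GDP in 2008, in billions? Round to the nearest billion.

Δu = 8.39 - 6.59 = 1.8 points.
Okun's law (growth form): g_Y = g_Y* - β × Δu = 1.97 - 2.1 × (1.80) = 1.97 - 3.78 = -1.81%.
Real GDP in the next year = 20258 × (1 - 1.81/100) = 20258 × 0.9819 ≈ 19891 billion.

$19,891 billion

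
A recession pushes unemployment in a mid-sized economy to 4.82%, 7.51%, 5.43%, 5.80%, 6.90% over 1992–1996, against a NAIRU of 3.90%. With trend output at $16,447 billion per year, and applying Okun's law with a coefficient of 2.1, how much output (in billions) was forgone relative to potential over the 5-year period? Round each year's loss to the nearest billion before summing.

Year 1992: gap = -2.1 × (4.82 - 3.9) = -1.932%, loss ≈ 16447 × 1.932/100 ≈ 318.
Year 1993: gap = -2.1 × (7.51 - 3.9) = -7.581%, loss ≈ 16447 × 7.581/100 ≈ 1247.
Year 1994: gap = -2.1 × (5.43 - 3.9) = -3.213%, loss ≈ 16447 × 3.213/100 ≈ 528.
Year 1995: gap = -2.1 × (5.8 - 3.9) = -3.99%, loss ≈ 16447 × 3.99/100 ≈ 656.
Year 1996: gap = -2.1 × (6.9 - 3.9) = -6.3%, loss ≈ 16447 × 6.3/100 ≈ 1036.
Total lost output = 318 + 1247 + 528 + 656 + 1036 = 3785 billion.

$3,785 billion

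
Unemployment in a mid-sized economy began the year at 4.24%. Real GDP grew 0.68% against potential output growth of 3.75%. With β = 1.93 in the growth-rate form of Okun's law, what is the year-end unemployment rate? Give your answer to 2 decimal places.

Growth-rate Okun's law: g_Y = g_Y* - β × Δu, so Δu = (g_Y* - g_Y)/β.
Δu = (3.75 - 0.68)/1.93 = 3.07/1.93 = 1.59 percentage points.
Year-end unemployment = 4.24 + 1.59 = 5.83%.

5.83%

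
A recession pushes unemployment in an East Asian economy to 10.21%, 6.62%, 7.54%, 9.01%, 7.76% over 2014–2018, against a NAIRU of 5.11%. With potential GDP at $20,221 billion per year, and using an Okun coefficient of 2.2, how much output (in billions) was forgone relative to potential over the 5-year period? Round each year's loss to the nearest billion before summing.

$6,936 billion

Year 2014: gap = -2.2 × (10.21 - 5.11) = -11.22%, loss ≈ 20221 × 11.22/100 ≈ 2269.
Year 2015: gap = -2.2 × (6.62 - 5.11) = -3.322%, loss ≈ 20221 × 3.322/100 ≈ 672.
Year 2016: gap = -2.2 × (7.54 - 5.11) = -5.346%, loss ≈ 20221 × 5.346/100 ≈ 1081.
Year 2017: gap = -2.2 × (9.01 - 5.11) = -8.58%, loss ≈ 20221 × 8.58/100 ≈ 1735.
Year 2018: gap = -2.2 × (7.76 - 5.11) = -5.83%, loss ≈ 20221 × 5.83/100 ≈ 1179.
Total lost output = 2269 + 672 + 1081 + 1735 + 1179 = 6936 billion.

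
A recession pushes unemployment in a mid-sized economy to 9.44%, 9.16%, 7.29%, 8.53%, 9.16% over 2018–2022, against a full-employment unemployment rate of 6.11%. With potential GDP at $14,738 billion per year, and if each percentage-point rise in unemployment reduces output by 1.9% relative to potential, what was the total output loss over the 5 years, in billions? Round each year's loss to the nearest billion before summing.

$3,648 billion

Year 2018: gap = -1.9 × (9.44 - 6.11) = -6.327%, loss ≈ 14738 × 6.327/100 ≈ 932.
Year 2019: gap = -1.9 × (9.16 - 6.11) = -5.795%, loss ≈ 14738 × 5.795/100 ≈ 854.
Year 2020: gap = -1.9 × (7.29 - 6.11) = -2.242%, loss ≈ 14738 × 2.242/100 ≈ 330.
Year 2021: gap = -1.9 × (8.53 - 6.11) = -4.598%, loss ≈ 14738 × 4.598/100 ≈ 678.
Year 2022: gap = -1.9 × (9.16 - 6.11) = -5.795%, loss ≈ 14738 × 5.795/100 ≈ 854.
Total lost output = 932 + 854 + 330 + 678 + 854 = 3648 billion.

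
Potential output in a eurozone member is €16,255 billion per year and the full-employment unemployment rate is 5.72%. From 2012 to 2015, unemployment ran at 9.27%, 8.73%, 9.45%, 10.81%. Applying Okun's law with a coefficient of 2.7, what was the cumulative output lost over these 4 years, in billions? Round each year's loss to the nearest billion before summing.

Year 2012: gap = -2.7 × (9.27 - 5.72) = -9.585%, loss ≈ 16255 × 9.585/100 ≈ 1558.
Year 2013: gap = -2.7 × (8.73 - 5.72) = -8.127%, loss ≈ 16255 × 8.127/100 ≈ 1321.
Year 2014: gap = -2.7 × (9.45 - 5.72) = -10.071%, loss ≈ 16255 × 10.071/100 ≈ 1637.
Year 2015: gap = -2.7 × (10.81 - 5.72) = -13.743%, loss ≈ 16255 × 13.743/100 ≈ 2234.
Total lost output = 1558 + 1321 + 1637 + 2234 = 6750 billion.

€6,750 billion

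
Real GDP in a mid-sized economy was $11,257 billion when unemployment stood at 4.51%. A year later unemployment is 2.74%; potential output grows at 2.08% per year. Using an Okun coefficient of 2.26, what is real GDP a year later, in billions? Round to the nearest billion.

Δu = 2.74 - 4.51 = -1.77 points.
Okun's law (growth form): g_Y = g_Y* - β × Δu = 2.08 - 2.26 × (-1.77) = 2.08 + 4.0002 = 6.0802%.
Real GDP in the next year = 11257 × (1 + 6.0802/100) = 11257 × 1.060802 ≈ 11941 billion.

$11,941 billion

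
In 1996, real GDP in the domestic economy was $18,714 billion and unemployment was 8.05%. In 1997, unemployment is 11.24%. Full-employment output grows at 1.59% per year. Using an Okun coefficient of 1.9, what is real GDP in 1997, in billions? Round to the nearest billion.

$17,877 billion

Δu = 11.24 - 8.05 = 3.19 points.
Okun's law (growth form): g_Y = g_Y* - β × Δu = 1.59 - 1.9 × (3.19) = 1.59 - 6.061 = -4.471%.
Real GDP in the next year = 18714 × (1 - 4.471/100) = 18714 × 0.95529 ≈ 17877 billion.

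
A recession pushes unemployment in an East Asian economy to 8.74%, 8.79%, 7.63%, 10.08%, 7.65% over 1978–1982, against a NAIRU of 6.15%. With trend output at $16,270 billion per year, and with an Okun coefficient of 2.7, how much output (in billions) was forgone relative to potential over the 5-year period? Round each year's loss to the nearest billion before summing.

Year 1978: gap = -2.7 × (8.74 - 6.15) = -6.993%, loss ≈ 16270 × 6.993/100 ≈ 1138.
Year 1979: gap = -2.7 × (8.79 - 6.15) = -7.128%, loss ≈ 16270 × 7.128/100 ≈ 1160.
Year 1980: gap = -2.7 × (7.63 - 6.15) = -3.996%, loss ≈ 16270 × 3.996/100 ≈ 650.
Year 1981: gap = -2.7 × (10.08 - 6.15) = -10.611%, loss ≈ 16270 × 10.611/100 ≈ 1726.
Year 1982: gap = -2.7 × (7.65 - 6.15) = -4.05%, loss ≈ 16270 × 4.05/100 ≈ 659.
Total lost output = 1138 + 1160 + 650 + 1726 + 659 = 5333 billion.

$5,333 billion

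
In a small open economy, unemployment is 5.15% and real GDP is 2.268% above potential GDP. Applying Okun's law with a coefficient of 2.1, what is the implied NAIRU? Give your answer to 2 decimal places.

6.23%

From Okun's law, u - u* = -(output gap)/β = -(2.268)/2.1 = -1.08 points.
So u* = 5.15 + 1.08 = 6.23%.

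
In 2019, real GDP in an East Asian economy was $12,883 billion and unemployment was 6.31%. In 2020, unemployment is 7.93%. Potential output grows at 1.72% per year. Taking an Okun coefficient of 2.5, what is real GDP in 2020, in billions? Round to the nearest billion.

Δu = 7.93 - 6.31 = 1.62 points.
Okun's law (growth form): g_Y = g_Y* - β × Δu = 1.72 - 2.5 × (1.62) = 1.72 - 4.05 = -2.33%.
Real GDP in the next year = 12883 × (1 - 2.33/100) = 12883 × 0.9767 ≈ 12583 billion.

$12,583 billion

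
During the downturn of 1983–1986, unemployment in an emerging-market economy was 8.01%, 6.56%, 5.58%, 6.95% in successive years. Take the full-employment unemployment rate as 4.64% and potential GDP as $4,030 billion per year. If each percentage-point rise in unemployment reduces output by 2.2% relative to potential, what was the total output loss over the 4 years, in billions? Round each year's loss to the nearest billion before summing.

$757 billion

Year 1983: gap = -2.2 × (8.01 - 4.64) = -7.414%, loss ≈ 4030 × 7.414/100 ≈ 299.
Year 1984: gap = -2.2 × (6.56 - 4.64) = -4.224%, loss ≈ 4030 × 4.224/100 ≈ 170.
Year 1985: gap = -2.2 × (5.58 - 4.64) = -2.068%, loss ≈ 4030 × 2.068/100 ≈ 83.
Year 1986: gap = -2.2 × (6.95 - 4.64) = -5.082%, loss ≈ 4030 × 5.082/100 ≈ 205.
Total lost output = 299 + 170 + 83 + 205 = 757 billion.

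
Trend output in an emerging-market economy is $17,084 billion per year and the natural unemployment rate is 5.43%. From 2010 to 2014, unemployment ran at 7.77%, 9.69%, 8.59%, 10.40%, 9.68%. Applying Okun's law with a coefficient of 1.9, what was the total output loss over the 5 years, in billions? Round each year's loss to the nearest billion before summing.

$6,162 billion

Year 2010: gap = -1.9 × (7.77 - 5.43) = -4.446%, loss ≈ 17084 × 4.446/100 ≈ 760.
Year 2011: gap = -1.9 × (9.69 - 5.43) = -8.094%, loss ≈ 17084 × 8.094/100 ≈ 1383.
Year 2012: gap = -1.9 × (8.59 - 5.43) = -6.004%, loss ≈ 17084 × 6.004/100 ≈ 1026.
Year 2013: gap = -1.9 × (10.4 - 5.43) = -9.443%, loss ≈ 17084 × 9.443/100 ≈ 1613.
Year 2014: gap = -1.9 × (9.68 - 5.43) = -8.075%, loss ≈ 17084 × 8.075/100 ≈ 1380.
Total lost output = 760 + 1383 + 1026 + 1613 + 1380 = 6162 billion.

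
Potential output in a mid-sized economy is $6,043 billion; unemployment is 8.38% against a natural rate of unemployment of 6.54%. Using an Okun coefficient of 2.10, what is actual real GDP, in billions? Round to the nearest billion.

$5,809 billion

Unemployment gap = 8.38 - 6.54 = 1.84 points, so the output gap is -2.1 × 1.84 = -3.864%.
Actual GDP = 6043 × (1 - 3.864/100) = 6043 × 0.96136 ≈ 5809 billion.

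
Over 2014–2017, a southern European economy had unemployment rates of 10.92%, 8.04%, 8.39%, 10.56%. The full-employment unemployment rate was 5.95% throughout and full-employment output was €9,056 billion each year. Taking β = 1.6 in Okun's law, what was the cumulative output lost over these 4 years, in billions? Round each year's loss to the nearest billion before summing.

Year 2014: gap = -1.6 × (10.92 - 5.95) = -7.952%, loss ≈ 9056 × 7.952/100 ≈ 720.
Year 2015: gap = -1.6 × (8.04 - 5.95) = -3.344%, loss ≈ 9056 × 3.344/100 ≈ 303.
Year 2016: gap = -1.6 × (8.39 - 5.95) = -3.904%, loss ≈ 9056 × 3.904/100 ≈ 354.
Year 2017: gap = -1.6 × (10.56 - 5.95) = -7.376%, loss ≈ 9056 × 7.376/100 ≈ 668.
Total lost output = 720 + 303 + 354 + 668 = 2045 billion.

€2,045 billion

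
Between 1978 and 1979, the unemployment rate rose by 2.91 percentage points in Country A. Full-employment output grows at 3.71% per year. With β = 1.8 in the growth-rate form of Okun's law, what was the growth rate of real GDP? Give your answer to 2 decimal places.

Growth-rate Okun's law: g_Y = g_Y* - β × Δu.
g_Y = 3.71 - 1.8 × (2.91) = 3.71 - 5.238 = -1.528%, i.e. -1.53% to 2 d.p.

-1.53%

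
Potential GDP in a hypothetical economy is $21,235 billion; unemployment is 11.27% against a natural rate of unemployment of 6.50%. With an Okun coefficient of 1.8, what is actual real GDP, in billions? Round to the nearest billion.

Unemployment gap = 11.27 - 6.5 = 4.77 points, so the output gap is -1.8 × 4.77 = -8.586%.
Actual GDP = 21235 × (1 - 8.586/100) = 21235 × 0.91414 ≈ 19412 billion.

$19,412 billion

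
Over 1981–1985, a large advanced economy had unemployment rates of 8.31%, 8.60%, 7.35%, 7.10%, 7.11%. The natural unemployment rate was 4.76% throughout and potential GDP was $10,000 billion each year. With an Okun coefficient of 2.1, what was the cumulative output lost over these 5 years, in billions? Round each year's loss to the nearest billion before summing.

Year 1981: gap = -2.1 × (8.31 - 4.76) = -7.455%, loss ≈ 10000 × 7.455/100 ≈ 746.
Year 1982: gap = -2.1 × (8.6 - 4.76) = -8.064%, loss ≈ 10000 × 8.064/100 ≈ 806.
Year 1983: gap = -2.1 × (7.35 - 4.76) = -5.439%, loss ≈ 10000 × 5.439/100 ≈ 544.
Year 1984: gap = -2.1 × (7.1 - 4.76) = -4.914%, loss ≈ 10000 × 4.914/100 ≈ 491.
Year 1985: gap = -2.1 × (7.11 - 4.76) = -4.935%, loss ≈ 10000 × 4.935/100 ≈ 494.
Total lost output = 746 + 806 + 544 + 491 + 494 = 3081 billion.

$3,081 billion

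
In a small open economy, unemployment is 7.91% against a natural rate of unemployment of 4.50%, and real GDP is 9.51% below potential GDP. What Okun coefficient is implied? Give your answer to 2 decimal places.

β ≈ 2.79

Okun's law: output gap = -β × (u - u*).
-9.51 = -β × (7.91 - 4.5) = -β × 3.41, so β = 9.51/3.41 = 2.79.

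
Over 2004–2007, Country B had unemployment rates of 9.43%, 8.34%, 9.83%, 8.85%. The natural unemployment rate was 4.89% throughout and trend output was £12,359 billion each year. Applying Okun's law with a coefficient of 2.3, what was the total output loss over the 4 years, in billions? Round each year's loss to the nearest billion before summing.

Year 2004: gap = -2.3 × (9.43 - 4.89) = -10.442%, loss ≈ 12359 × 10.442/100 ≈ 1291.
Year 2005: gap = -2.3 × (8.34 - 4.89) = -7.935%, loss ≈ 12359 × 7.935/100 ≈ 981.
Year 2006: gap = -2.3 × (9.83 - 4.89) = -11.362%, loss ≈ 12359 × 11.362/100 ≈ 1404.
Year 2007: gap = -2.3 × (8.85 - 4.89) = -9.108%, loss ≈ 12359 × 9.108/100 ≈ 1126.
Total lost output = 1291 + 981 + 1404 + 1126 = 4802 billion.

£4,802 billion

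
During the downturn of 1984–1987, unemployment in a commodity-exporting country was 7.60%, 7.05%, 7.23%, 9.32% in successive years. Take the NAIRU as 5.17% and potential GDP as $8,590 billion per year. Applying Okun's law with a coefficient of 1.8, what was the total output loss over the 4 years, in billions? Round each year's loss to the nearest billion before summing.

$1,628 billion

Year 1984: gap = -1.8 × (7.6 - 5.17) = -4.374%, loss ≈ 8590 × 4.374/100 ≈ 376.
Year 1985: gap = -1.8 × (7.05 - 5.17) = -3.384%, loss ≈ 8590 × 3.384/100 ≈ 291.
Year 1986: gap = -1.8 × (7.23 - 5.17) = -3.708%, loss ≈ 8590 × 3.708/100 ≈ 319.
Year 1987: gap = -1.8 × (9.32 - 5.17) = -7.47%, loss ≈ 8590 × 7.47/100 ≈ 642.
Total lost output = 376 + 291 + 319 + 642 = 1628 billion.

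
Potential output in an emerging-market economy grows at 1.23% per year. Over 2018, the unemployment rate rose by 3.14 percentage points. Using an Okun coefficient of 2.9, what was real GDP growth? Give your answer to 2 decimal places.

-7.88%

Growth-rate Okun's law: g_Y = g_Y* - β × Δu.
g_Y = 1.23 - 2.9 × (3.14) = 1.23 - 9.106 = -7.876%, i.e. -7.88% to 2 d.p.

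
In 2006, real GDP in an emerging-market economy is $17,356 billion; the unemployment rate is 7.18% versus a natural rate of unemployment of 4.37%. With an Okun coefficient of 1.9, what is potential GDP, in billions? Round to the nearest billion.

Unemployment gap = 7.18 - 4.37 = 2.81 points, so output gap = -1.9 × 2.81 = -5.339%.
Since Y = Y* × (1 + gap/100), Y* = 17356/0.94661 ≈ 18335 billion.

$18,335 billion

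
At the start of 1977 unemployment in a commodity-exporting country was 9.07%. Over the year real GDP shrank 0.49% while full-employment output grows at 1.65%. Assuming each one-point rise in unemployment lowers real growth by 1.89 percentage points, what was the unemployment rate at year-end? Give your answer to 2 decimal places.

Growth-rate Okun's law: g_Y = g_Y* - β × Δu, so Δu = (g_Y* - g_Y)/β.
Δu = (1.65 + 0.49)/1.89 = 2.14/1.89 = 1.13 percentage points.
Year-end unemployment = 9.07 + 1.13 = 10.20%.

10.20%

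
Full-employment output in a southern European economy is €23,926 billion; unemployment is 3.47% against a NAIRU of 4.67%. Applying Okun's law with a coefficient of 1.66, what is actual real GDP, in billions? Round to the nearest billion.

€24,403 billion

Unemployment gap = 3.47 - 4.67 = -1.2 points, so the output gap is -1.66 × (-1.2) = 1.992%.
Actual GDP = 23926 × (1 + 1.992/100) = 23926 × 1.01992 ≈ 24403 billion.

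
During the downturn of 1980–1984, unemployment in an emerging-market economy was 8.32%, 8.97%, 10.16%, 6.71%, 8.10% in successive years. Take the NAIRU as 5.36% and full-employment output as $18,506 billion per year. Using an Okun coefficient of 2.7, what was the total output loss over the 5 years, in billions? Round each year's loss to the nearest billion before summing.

$7,725 billion

Year 1980: gap = -2.7 × (8.32 - 5.36) = -7.992%, loss ≈ 18506 × 7.992/100 ≈ 1479.
Year 1981: gap = -2.7 × (8.97 - 5.36) = -9.747%, loss ≈ 18506 × 9.747/100 ≈ 1804.
Year 1982: gap = -2.7 × (10.16 - 5.36) = -12.96%, loss ≈ 18506 × 12.96/100 ≈ 2398.
Year 1983: gap = -2.7 × (6.71 - 5.36) = -3.645%, loss ≈ 18506 × 3.645/100 ≈ 675.
Year 1984: gap = -2.7 × (8.1 - 5.36) = -7.398%, loss ≈ 18506 × 7.398/100 ≈ 1369.
Total lost output = 1479 + 1804 + 2398 + 675 + 1369 = 7725 billion.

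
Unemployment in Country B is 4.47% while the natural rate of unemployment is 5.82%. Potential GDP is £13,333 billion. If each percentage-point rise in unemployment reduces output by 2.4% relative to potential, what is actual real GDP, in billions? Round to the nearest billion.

£13,765 billion

Unemployment gap = 4.47 - 5.82 = -1.35 points, so the output gap is -2.4 × (-1.35) = 3.24%.
Actual GDP = 13333 × (1 + 3.24/100) = 13333 × 1.0324 ≈ 13765 billion.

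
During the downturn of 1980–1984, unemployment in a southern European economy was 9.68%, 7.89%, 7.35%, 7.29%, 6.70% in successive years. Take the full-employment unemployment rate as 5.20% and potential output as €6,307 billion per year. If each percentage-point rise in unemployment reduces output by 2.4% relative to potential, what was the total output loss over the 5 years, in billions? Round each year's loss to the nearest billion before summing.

€1,953 billion

Year 1980: gap = -2.4 × (9.68 - 5.2) = -10.752%, loss ≈ 6307 × 10.752/100 ≈ 678.
Year 1981: gap = -2.4 × (7.89 - 5.2) = -6.456%, loss ≈ 6307 × 6.456/100 ≈ 407.
Year 1982: gap = -2.4 × (7.35 - 5.2) = -5.16%, loss ≈ 6307 × 5.16/100 ≈ 325.
Year 1983: gap = -2.4 × (7.29 - 5.2) = -5.016%, loss ≈ 6307 × 5.016/100 ≈ 316.
Year 1984: gap = -2.4 × (6.7 - 5.2) = -3.6%, loss ≈ 6307 × 3.6/100 ≈ 227.
Total lost output = 678 + 407 + 325 + 316 + 227 = 1953 billion.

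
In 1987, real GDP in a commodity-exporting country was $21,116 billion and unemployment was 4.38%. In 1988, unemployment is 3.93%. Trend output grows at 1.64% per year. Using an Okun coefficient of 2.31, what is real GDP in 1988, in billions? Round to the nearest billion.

Δu = 3.93 - 4.38 = -0.45 points.
Okun's law (growth form): g_Y = g_Y* - β × Δu = 1.64 - 2.31 × (-0.45) = 1.64 + 1.0395 = 2.6795%.
Real GDP in the next year = 21116 × (1 + 2.6795/100) = 21116 × 1.026795 ≈ 21682 billion.

$21,682 billion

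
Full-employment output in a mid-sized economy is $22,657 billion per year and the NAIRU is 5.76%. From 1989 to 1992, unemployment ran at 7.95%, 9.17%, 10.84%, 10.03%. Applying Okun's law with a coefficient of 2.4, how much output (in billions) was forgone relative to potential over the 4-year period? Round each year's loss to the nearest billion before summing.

Year 1989: gap = -2.4 × (7.95 - 5.76) = -5.256%, loss ≈ 22657 × 5.256/100 ≈ 1191.
Year 1990: gap = -2.4 × (9.17 - 5.76) = -8.184%, loss ≈ 22657 × 8.184/100 ≈ 1854.
Year 1991: gap = -2.4 × (10.84 - 5.76) = -12.192%, loss ≈ 22657 × 12.192/100 ≈ 2762.
Year 1992: gap = -2.4 × (10.03 - 5.76) = -10.248%, loss ≈ 22657 × 10.248/100 ≈ 2322.
Total lost output = 1191 + 1854 + 2762 + 2322 = 8129 billion.

$8,129 billion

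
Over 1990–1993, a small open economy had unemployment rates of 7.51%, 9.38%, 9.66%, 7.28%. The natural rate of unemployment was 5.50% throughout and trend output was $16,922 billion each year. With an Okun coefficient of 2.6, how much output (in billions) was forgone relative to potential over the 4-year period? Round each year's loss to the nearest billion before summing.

Year 1990: gap = -2.6 × (7.51 - 5.5) = -5.226%, loss ≈ 16922 × 5.226/100 ≈ 884.
Year 1991: gap = -2.6 × (9.38 - 5.5) = -10.088%, loss ≈ 16922 × 10.088/100 ≈ 1707.
Year 1992: gap = -2.6 × (9.66 - 5.5) = -10.816%, loss ≈ 16922 × 10.816/100 ≈ 1830.
Year 1993: gap = -2.6 × (7.28 - 5.5) = -4.628%, loss ≈ 16922 × 4.628/100 ≈ 783.
Total lost output = 884 + 1707 + 1830 + 783 = 5204 billion.

$5,204 billion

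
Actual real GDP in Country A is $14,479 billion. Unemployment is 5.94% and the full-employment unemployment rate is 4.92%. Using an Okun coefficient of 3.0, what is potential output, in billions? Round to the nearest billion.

$14,936 billion

Unemployment gap = 5.94 - 4.92 = 1.02 points, so output gap = -3 × 1.02 = -3.06%.
Since Y = Y* × (1 + gap/100), Y* = 14479/0.9694 ≈ 14936 billion.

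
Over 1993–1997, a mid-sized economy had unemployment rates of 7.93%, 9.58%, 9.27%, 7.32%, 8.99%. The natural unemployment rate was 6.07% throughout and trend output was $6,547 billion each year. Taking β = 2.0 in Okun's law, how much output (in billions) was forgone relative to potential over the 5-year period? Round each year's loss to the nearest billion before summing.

Year 1993: gap = -2.0 × (7.93 - 6.07) = -3.72%, loss ≈ 6547 × 3.72/100 ≈ 244.
Year 1994: gap = -2.0 × (9.58 - 6.07) = -7.02%, loss ≈ 6547 × 7.02/100 ≈ 460.
Year 1995: gap = -2.0 × (9.27 - 6.07) = -6.4%, loss ≈ 6547 × 6.4/100 ≈ 419.
Year 1996: gap = -2.0 × (7.32 - 6.07) = -2.5%, loss ≈ 6547 × 2.5/100 ≈ 164.
Year 1997: gap = -2.0 × (8.99 - 6.07) = -5.84%, loss ≈ 6547 × 5.84/100 ≈ 382.
Total lost output = 244 + 460 + 419 + 164 + 382 = 1669 billion.

$1,669 billion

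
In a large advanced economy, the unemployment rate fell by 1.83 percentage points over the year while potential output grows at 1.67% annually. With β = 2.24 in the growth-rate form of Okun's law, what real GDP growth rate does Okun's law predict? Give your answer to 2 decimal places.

5.77%

Growth-rate Okun's law: g_Y = g_Y* - β × Δu.
g_Y = 1.67 - 2.24 × (-1.83) = 1.67 + 4.0992 = 5.7692%, i.e. 5.77% to 2 d.p.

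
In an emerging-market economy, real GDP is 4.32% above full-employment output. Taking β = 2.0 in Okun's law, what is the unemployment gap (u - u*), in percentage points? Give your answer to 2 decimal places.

-2.16 percentage points

Okun's law: output gap = -β × (u - u*), so u - u* = -(output gap)/β.
u - u* = -(4.32)/2.0 = -2.16 percentage points.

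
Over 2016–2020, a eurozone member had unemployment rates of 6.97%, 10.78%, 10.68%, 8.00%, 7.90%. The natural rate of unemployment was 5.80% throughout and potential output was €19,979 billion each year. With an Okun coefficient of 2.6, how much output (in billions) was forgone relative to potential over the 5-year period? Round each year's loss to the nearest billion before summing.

€7,964 billion

Year 2016: gap = -2.6 × (6.97 - 5.8) = -3.042%, loss ≈ 19979 × 3.042/100 ≈ 608.
Year 2017: gap = -2.6 × (10.78 - 5.8) = -12.948%, loss ≈ 19979 × 12.948/100 ≈ 2587.
Year 2018: gap = -2.6 × (10.68 - 5.8) = -12.688%, loss ≈ 19979 × 12.688/100 ≈ 2535.
Year 2019: gap = -2.6 × (8 - 5.8) = -5.72%, loss ≈ 19979 × 5.72/100 ≈ 1143.
Year 2020: gap = -2.6 × (7.9 - 5.8) = -5.46%, loss ≈ 19979 × 5.46/100 ≈ 1091.
Total lost output = 608 + 2587 + 2535 + 1143 + 1091 = 7964 billion.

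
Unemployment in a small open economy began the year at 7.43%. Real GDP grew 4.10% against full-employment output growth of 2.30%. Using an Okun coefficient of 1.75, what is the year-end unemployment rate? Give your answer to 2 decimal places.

6.40%

Growth-rate Okun's law: g_Y = g_Y* - β × Δu, so Δu = (g_Y* - g_Y)/β.
Δu = (2.3 - 4.1)/1.75 = -1.8/1.75 = -1.03 percentage points.
Year-end unemployment = 7.43 - 1.03 = 6.40%.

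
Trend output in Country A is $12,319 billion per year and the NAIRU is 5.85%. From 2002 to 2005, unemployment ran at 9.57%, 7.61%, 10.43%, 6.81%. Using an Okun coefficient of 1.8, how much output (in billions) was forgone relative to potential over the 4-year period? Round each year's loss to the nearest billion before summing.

Year 2002: gap = -1.8 × (9.57 - 5.85) = -6.696%, loss ≈ 12319 × 6.696/100 ≈ 825.
Year 2003: gap = -1.8 × (7.61 - 5.85) = -3.168%, loss ≈ 12319 × 3.168/100 ≈ 390.
Year 2004: gap = -1.8 × (10.43 - 5.85) = -8.244%, loss ≈ 12319 × 8.244/100 ≈ 1016.
Year 2005: gap = -1.8 × (6.81 - 5.85) = -1.728%, loss ≈ 12319 × 1.728/100 ≈ 213.
Total lost output = 825 + 390 + 1016 + 213 = 2444 billion.

$2,444 billion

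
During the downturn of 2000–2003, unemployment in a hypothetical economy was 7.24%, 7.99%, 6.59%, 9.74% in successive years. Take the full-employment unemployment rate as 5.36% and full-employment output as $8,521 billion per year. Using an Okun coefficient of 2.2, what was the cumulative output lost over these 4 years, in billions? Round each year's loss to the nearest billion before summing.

$1,897 billion

Year 2000: gap = -2.2 × (7.24 - 5.36) = -4.136%, loss ≈ 8521 × 4.136/100 ≈ 352.
Year 2001: gap = -2.2 × (7.99 - 5.36) = -5.786%, loss ≈ 8521 × 5.786/100 ≈ 493.
Year 2002: gap = -2.2 × (6.59 - 5.36) = -2.706%, loss ≈ 8521 × 2.706/100 ≈ 231.
Year 2003: gap = -2.2 × (9.74 - 5.36) = -9.636%, loss ≈ 8521 × 9.636/100 ≈ 821.
Total lost output = 352 + 493 + 231 + 821 = 1897 billion.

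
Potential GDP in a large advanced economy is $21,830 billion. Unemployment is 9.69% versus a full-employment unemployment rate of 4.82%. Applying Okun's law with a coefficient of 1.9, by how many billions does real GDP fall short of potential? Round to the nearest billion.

Output gap = -1.9 × (9.69 - 4.82) = -1.9 × 4.87 = -9.253%.
Actual GDP ≈ 21830 × 0.90747 ≈ 19810 billion, so the shortfall is 21830 - 19810 = 2020 billion.

$2,020 billion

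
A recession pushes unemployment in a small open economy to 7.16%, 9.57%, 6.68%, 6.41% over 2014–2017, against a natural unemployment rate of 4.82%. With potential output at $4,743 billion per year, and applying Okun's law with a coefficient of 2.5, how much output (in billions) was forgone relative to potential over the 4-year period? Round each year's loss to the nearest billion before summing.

$1,250 billion

Year 2014: gap = -2.5 × (7.16 - 4.82) = -5.85%, loss ≈ 4743 × 5.85/100 ≈ 277.
Year 2015: gap = -2.5 × (9.57 - 4.82) = -11.875%, loss ≈ 4743 × 11.875/100 ≈ 563.
Year 2016: gap = -2.5 × (6.68 - 4.82) = -4.65%, loss ≈ 4743 × 4.65/100 ≈ 221.
Year 2017: gap = -2.5 × (6.41 - 4.82) = -3.975%, loss ≈ 4743 × 3.975/100 ≈ 189.
Total lost output = 277 + 563 + 221 + 189 = 1250 billion.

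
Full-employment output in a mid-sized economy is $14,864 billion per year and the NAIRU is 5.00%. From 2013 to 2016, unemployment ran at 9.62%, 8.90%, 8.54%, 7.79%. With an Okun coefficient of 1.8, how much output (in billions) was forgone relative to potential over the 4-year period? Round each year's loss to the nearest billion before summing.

$3,972 billion

Year 2013: gap = -1.8 × (9.62 - 5) = -8.316%, loss ≈ 14864 × 8.316/100 ≈ 1236.
Year 2014: gap = -1.8 × (8.9 - 5) = -7.02%, loss ≈ 14864 × 7.02/100 ≈ 1043.
Year 2015: gap = -1.8 × (8.54 - 5) = -6.372%, loss ≈ 14864 × 6.372/100 ≈ 947.
Year 2016: gap = -1.8 × (7.79 - 5) = -5.022%, loss ≈ 14864 × 5.022/100 ≈ 746.
Total lost output = 1236 + 1043 + 947 + 746 = 3972 billion.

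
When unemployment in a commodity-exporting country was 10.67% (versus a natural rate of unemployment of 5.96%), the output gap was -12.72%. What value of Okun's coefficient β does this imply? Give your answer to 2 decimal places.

β ≈ 2.70

Okun's law: output gap = -β × (u - u*).
-12.72 = -β × (10.67 - 5.96) = -β × 4.71, so β = 12.72/4.71 = 2.70.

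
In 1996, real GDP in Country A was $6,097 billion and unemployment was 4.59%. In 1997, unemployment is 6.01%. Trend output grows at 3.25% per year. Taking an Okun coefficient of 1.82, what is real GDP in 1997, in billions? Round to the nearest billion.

Δu = 6.01 - 4.59 = 1.42 points.
Okun's law (growth form): g_Y = g_Y* - β × Δu = 3.25 - 1.82 × (1.42) = 3.25 - 2.5844 = 0.6656%.
Real GDP in the next year = 6097 × (1 + 0.6656/100) = 6097 × 1.006656 ≈ 6138 billion.

$6,138 billion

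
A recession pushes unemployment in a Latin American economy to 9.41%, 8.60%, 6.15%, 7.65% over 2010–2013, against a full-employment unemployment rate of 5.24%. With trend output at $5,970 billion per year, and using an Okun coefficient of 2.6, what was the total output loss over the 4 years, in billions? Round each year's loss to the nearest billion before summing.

$1,684 billion

Year 2010: gap = -2.6 × (9.41 - 5.24) = -10.842%, loss ≈ 5970 × 10.842/100 ≈ 647.
Year 2011: gap = -2.6 × (8.6 - 5.24) = -8.736%, loss ≈ 5970 × 8.736/100 ≈ 522.
Year 2012: gap = -2.6 × (6.15 - 5.24) = -2.366%, loss ≈ 5970 × 2.366/100 ≈ 141.
Year 2013: gap = -2.6 × (7.65 - 5.24) = -6.266%, loss ≈ 5970 × 6.266/100 ≈ 374.
Total lost output = 647 + 522 + 141 + 374 = 1684 billion.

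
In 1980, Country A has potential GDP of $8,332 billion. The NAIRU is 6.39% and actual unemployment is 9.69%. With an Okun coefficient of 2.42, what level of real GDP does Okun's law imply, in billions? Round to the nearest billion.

Unemployment gap = 9.69 - 6.39 = 3.3 points, so the output gap is -2.42 × 3.3 = -7.986%.
Actual GDP = 8332 × (1 - 7.986/100) = 8332 × 0.92014 ≈ 7667 billion.

$7,667 billion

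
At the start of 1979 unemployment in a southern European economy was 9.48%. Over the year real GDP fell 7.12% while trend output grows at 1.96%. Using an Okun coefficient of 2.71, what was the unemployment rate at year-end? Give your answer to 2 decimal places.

12.83%

Growth-rate Okun's law: g_Y = g_Y* - β × Δu, so Δu = (g_Y* - g_Y)/β.
Δu = (1.96 + 7.12)/2.71 = 9.08/2.71 = 3.35 percentage points.
Year-end unemployment = 9.48 + 3.35 = 12.83%.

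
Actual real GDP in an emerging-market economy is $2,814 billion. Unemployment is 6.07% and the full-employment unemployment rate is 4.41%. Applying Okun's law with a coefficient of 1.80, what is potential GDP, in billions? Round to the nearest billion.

$2,901 billion

Unemployment gap = 6.07 - 4.41 = 1.66 points, so output gap = -1.8 × 1.66 = -2.988%.
Since Y = Y* × (1 + gap/100), Y* = 2814/0.97012 ≈ 2901 billion.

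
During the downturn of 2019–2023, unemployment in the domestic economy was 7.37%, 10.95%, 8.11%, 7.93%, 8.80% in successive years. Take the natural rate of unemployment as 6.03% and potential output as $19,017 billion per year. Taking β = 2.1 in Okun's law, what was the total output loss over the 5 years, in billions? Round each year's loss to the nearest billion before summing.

Year 2019: gap = -2.1 × (7.37 - 6.03) = -2.814%, loss ≈ 19017 × 2.814/100 ≈ 535.
Year 2020: gap = -2.1 × (10.95 - 6.03) = -10.332%, loss ≈ 19017 × 10.332/100 ≈ 1965.
Year 2021: gap = -2.1 × (8.11 - 6.03) = -4.368%, loss ≈ 19017 × 4.368/100 ≈ 831.
Year 2022: gap = -2.1 × (7.93 - 6.03) = -3.99%, loss ≈ 19017 × 3.99/100 ≈ 759.
Year 2023: gap = -2.1 × (8.8 - 6.03) = -5.817%, loss ≈ 19017 × 5.817/100 ≈ 1106.
Total lost output = 535 + 1965 + 831 + 759 + 1106 = 5196 billion.

$5,196 billion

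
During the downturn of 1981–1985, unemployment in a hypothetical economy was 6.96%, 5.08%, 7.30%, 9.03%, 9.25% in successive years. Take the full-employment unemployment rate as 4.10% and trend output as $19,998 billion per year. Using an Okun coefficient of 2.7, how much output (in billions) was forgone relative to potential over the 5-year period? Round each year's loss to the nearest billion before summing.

Year 1981: gap = -2.7 × (6.96 - 4.1) = -7.722%, loss ≈ 19998 × 7.722/100 ≈ 1544.
Year 1982: gap = -2.7 × (5.08 - 4.1) = -2.646%, loss ≈ 19998 × 2.646/100 ≈ 529.
Year 1983: gap = -2.7 × (7.3 - 4.1) = -8.64%, loss ≈ 19998 × 8.64/100 ≈ 1728.
Year 1984: gap = -2.7 × (9.03 - 4.1) = -13.311%, loss ≈ 19998 × 13.311/100 ≈ 2662.
Year 1985: gap = -2.7 × (9.25 - 4.1) = -13.905%, loss ≈ 19998 × 13.905/100 ≈ 2781.
Total lost output = 1544 + 529 + 1728 + 2662 + 2781 = 9244 billion.

$9,244 billion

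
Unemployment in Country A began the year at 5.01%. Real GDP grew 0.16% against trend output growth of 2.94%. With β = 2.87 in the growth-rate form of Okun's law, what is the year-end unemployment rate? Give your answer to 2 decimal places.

Growth-rate Okun's law: g_Y = g_Y* - β × Δu, so Δu = (g_Y* - g_Y)/β.
Δu = (2.94 - 0.16)/2.87 = 2.78/2.87 = 0.97 percentage points.
Year-end unemployment = 5.01 + 0.97 = 5.98%.

5.98%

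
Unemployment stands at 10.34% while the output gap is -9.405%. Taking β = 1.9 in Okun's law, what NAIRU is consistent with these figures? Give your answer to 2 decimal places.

5.39%

From Okun's law, u - u* = -(output gap)/β = -(-9.405)/1.9 = 4.95 points.
So u* = 10.34 - 4.95 = 5.39%.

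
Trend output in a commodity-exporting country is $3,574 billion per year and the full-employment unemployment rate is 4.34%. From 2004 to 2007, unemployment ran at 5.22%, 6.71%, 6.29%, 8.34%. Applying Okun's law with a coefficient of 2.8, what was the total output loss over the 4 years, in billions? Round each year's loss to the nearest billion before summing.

Year 2004: gap = -2.8 × (5.22 - 4.34) = -2.464%, loss ≈ 3574 × 2.464/100 ≈ 88.
Year 2005: gap = -2.8 × (6.71 - 4.34) = -6.636%, loss ≈ 3574 × 6.636/100 ≈ 237.
Year 2006: gap = -2.8 × (6.29 - 4.34) = -5.46%, loss ≈ 3574 × 5.46/100 ≈ 195.
Year 2007: gap = -2.8 × (8.34 - 4.34) = -11.2%, loss ≈ 3574 × 11.2/100 ≈ 400.
Total lost output = 88 + 237 + 195 + 400 = 920 billion.

$920 billion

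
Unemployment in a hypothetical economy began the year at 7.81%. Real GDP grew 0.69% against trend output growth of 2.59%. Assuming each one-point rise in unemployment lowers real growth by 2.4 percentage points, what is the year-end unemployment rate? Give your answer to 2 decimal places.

8.60%

Growth-rate Okun's law: g_Y = g_Y* - β × Δu, so Δu = (g_Y* - g_Y)/β.
Δu = (2.59 - 0.69)/2.4 = 1.9/2.4 = 0.79 percentage points.
Year-end unemployment = 7.81 + 0.79 = 8.60%.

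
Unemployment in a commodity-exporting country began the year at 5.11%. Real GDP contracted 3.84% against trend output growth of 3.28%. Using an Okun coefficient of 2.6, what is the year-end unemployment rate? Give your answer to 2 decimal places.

Growth-rate Okun's law: g_Y = g_Y* - β × Δu, so Δu = (g_Y* - g_Y)/β.
Δu = (3.28 + 3.84)/2.6 = 7.12/2.6 = 2.74 percentage points.
Year-end unemployment = 5.11 + 2.74 = 7.85%.

7.85%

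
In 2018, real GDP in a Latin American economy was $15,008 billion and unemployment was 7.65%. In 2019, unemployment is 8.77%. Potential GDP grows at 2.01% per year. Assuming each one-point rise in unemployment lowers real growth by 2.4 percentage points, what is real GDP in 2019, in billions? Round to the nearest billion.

$14,906 billion

Δu = 8.77 - 7.65 = 1.12 points.
Okun's law (growth form): g_Y = g_Y* - β × Δu = 2.01 - 2.4 × (1.12) = 2.01 - 2.688 = -0.678%.
Real GDP in the next year = 15008 × (1 - 0.678/100) = 15008 × 0.99322 ≈ 14906 billion.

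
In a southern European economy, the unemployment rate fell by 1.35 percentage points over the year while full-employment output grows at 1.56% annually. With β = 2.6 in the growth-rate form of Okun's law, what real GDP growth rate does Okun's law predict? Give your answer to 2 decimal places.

5.07%

Growth-rate Okun's law: g_Y = g_Y* - β × Δu.
g_Y = 1.56 - 2.6 × (-1.35) = 1.56 + 3.51 = 5.07%, i.e. 5.07% to 2 d.p.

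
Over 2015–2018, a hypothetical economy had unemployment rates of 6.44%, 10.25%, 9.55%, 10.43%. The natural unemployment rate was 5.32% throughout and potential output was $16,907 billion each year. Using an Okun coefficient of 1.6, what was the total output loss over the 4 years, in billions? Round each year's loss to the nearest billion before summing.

$4,163 billion

Year 2015: gap = -1.6 × (6.44 - 5.32) = -1.792%, loss ≈ 16907 × 1.792/100 ≈ 303.
Year 2016: gap = -1.6 × (10.25 - 5.32) = -7.888%, loss ≈ 16907 × 7.888/100 ≈ 1334.
Year 2017: gap = -1.6 × (9.55 - 5.32) = -6.768%, loss ≈ 16907 × 6.768/100 ≈ 1144.
Year 2018: gap = -1.6 × (10.43 - 5.32) = -8.176%, loss ≈ 16907 × 8.176/100 ≈ 1382.
Total lost output = 303 + 1334 + 1144 + 1382 = 4163 billion.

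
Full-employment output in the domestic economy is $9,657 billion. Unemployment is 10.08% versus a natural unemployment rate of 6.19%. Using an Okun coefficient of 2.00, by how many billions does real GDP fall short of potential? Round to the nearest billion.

Output gap = -2.00 × (10.08 - 6.19) = -2 × 3.89 = -7.78%.
Actual GDP ≈ 9657 × 0.9222 ≈ 8906 billion, so the shortfall is 9657 - 8906 = 751 billion.

$751 billion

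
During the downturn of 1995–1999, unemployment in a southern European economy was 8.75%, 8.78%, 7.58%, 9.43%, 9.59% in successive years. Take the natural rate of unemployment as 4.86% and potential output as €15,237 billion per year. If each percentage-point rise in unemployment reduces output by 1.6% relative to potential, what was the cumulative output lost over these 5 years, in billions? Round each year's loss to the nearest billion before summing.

€4,834 billion

Year 1995: gap = -1.6 × (8.75 - 4.86) = -6.224%, loss ≈ 15237 × 6.224/100 ≈ 948.
Year 1996: gap = -1.6 × (8.78 - 4.86) = -6.272%, loss ≈ 15237 × 6.272/100 ≈ 956.
Year 1997: gap = -1.6 × (7.58 - 4.86) = -4.352%, loss ≈ 15237 × 4.352/100 ≈ 663.
Year 1998: gap = -1.6 × (9.43 - 4.86) = -7.312%, loss ≈ 15237 × 7.312/100 ≈ 1114.
Year 1999: gap = -1.6 × (9.59 - 4.86) = -7.568%, loss ≈ 15237 × 7.568/100 ≈ 1153.
Total lost output = 948 + 956 + 663 + 1114 + 1153 = 4834 billion.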